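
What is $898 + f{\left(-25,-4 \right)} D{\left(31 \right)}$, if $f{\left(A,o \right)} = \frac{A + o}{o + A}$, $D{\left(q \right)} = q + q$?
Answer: $960$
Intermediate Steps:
$D{\left(q \right)} = 2 q$
$f{\left(A,o \right)} = 1$ ($f{\left(A,o \right)} = \frac{A + o}{A + o} = 1$)
$898 + f{\left(-25,-4 \right)} D{\left(31 \right)} = 898 + 1 \cdot 2 \cdot 31 = 898 + 1 \cdot 62 = 898 + 62 = 960$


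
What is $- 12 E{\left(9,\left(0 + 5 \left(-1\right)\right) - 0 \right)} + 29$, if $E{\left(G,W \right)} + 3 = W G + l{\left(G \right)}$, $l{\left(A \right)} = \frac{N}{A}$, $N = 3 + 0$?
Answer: $601$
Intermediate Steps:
$N = 3$
$l{\left(A \right)} = \frac{3}{A}$
$E{\left(G,W \right)} = -3 + \frac{3}{G} + G W$ ($E{\left(G,W \right)} = -3 + \left(W G + \frac{3}{G}\right) = -3 + \left(G W + \frac{3}{G}\right) = -3 + \left(\frac{3}{G} + G W\right) = -3 + \frac{3}{G} + G W$)
$- 12 E{\left(9,\left(0 + 5 \left(-1\right)\right) - 0 \right)} + 29 = - 12 \left(-3 + \frac{3}{9} + 9 \left(\left(0 + 5 \left(-1\right)\right) - 0\right)\right) + 29 = - 12 \left(-3 + 3 \cdot \frac{1}{9} + 9 \left(\left(0 - 5\right) + 0\right)\right) + 29 = - 12 \left(-3 + \frac{1}{3} + 9 \left(-5 + 0\right)\right) + 29 = - 12 \left(-3 + \frac{1}{3} + 9 \left(-5\right)\right) + 29 = - 12 \left(-3 + \frac{1}{3} - 45\right) + 29 = \left(-12\right) \left(- \frac{143}{3}\right) + 29 = 572 + 29 = 601$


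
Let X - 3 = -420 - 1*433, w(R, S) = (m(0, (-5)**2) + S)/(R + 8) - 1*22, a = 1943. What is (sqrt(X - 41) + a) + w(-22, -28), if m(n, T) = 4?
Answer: 13459/7 + 9*I*sqrt(11) ≈ 1922.7 + 29.85*I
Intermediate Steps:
w(R, S) = -22 + (4 + S)/(8 + R) (w(R, S) = (4 + S)/(R + 8) - 1*22 = (4 + S)/(8 + R) - 22 = -22 + (4 + S)/(8 + R))
X = -850 (X = 3 + (-420 - 1*433) = 3 + (-420 - 433) = 3 - 853 = -850)
(sqrt(X - 41) + a) + w(-22, -28) = (sqrt(-850 - 41) + 1943) + (-172 - 28 - 22*(-22))/(8 - 22) = (sqrt(-891) + 1943) + (-172 - 28 + 484)/(-14) = (9*I*sqrt(11) + 1943) - 1/14*284 = (1943 + 9*I*sqrt(11)) - 142/7 = 13459/7 + 9*I*sqrt(11)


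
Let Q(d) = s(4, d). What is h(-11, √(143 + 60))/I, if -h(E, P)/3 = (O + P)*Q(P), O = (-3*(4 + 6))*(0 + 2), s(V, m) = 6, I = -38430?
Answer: -12/427 + √203/2135 ≈ -0.021430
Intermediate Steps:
Q(d) = 6
O = -60 (O = -3*10*2 = -30*2 = -60)
h(E, P) = 1080 - 18*P (h(E, P) = -3*(-60 + P)*6 = -3*(-360 + 6*P) = 1080 - 18*P)
h(-11, √(143 + 60))/I = (1080 - 18*√(143 + 60))/(-38430) = (1080 - 18*√203)*(-1/38430) = -12/427 + √203/2135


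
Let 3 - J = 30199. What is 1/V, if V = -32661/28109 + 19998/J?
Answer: -424389682/774177669 ≈ -0.54818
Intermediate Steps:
J = -30196 (J = 3 - 1*30199 = 3 - 30199 = -30196)
V = -774177669/424389682 (V = -32661/28109 + 19998/(-30196) = -32661*1/28109 + 19998*(-1/30196) = -32661/28109 - 9999/15098 = -774177669/424389682 ≈ -1.8242)
1/V = 1/(-774177669/424389682) = -424389682/774177669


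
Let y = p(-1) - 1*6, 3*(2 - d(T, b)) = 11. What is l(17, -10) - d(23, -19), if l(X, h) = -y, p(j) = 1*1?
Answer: 20/3 ≈ 6.6667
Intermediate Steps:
p(j) = 1
d(T, b) = -5/3 (d(T, b) = 2 - 1/3*11 = 2 - 11/3 = -5/3)
y = -5 (y = 1 - 1*6 = 1 - 6 = -5)
l(X, h) = 5 (l(X, h) = -1*(-5) = 5)
l(17, -10) - d(23, -19) = 5 - 1*(-5/3) = 5 + 5/3 = 20/3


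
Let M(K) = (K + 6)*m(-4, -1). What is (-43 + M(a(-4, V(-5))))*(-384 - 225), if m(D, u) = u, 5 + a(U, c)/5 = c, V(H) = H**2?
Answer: 90741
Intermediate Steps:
a(U, c) = -25 + 5*c
M(K) = -6 - K (M(K) = (K + 6)*(-1) = (6 + K)*(-1) = -6 - K)
(-43 + M(a(-4, V(-5))))*(-384 - 225) = (-43 + (-6 - (-25 + 5*(-5)**2)))*(-384 - 225) = (-43 + (-6 - (-25 + 5*25)))*(-609) = (-43 + (-6 - (-25 + 125)))*(-609) = (-43 + (-6 - 1*100))*(-609) = (-43 + (-6 - 100))*(-609) = (-43 - 106)*(-609) = -149*(-609) = 90741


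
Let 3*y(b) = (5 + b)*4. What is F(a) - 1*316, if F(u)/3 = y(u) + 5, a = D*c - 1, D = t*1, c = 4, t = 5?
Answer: -205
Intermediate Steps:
y(b) = 20/3 + 4*b/3 (y(b) = ((5 + b)*4)/3 = (20 + 4*b)/3 = 20/3 + 4*b/3)
D = 5 (D = 5*1 = 5)
a = 19 (a = 5*4 - 1 = 20 - 1 = 19)
F(u) = 35 + 4*u (F(u) = 3*((20/3 + 4*u/3) + 5) = 3*(35/3 + 4*u/3) = 35 + 4*u)
F(a) - 1*316 = (35 + 4*19) - 1*316 = (35 + 76) - 316 = 111 - 316 = -205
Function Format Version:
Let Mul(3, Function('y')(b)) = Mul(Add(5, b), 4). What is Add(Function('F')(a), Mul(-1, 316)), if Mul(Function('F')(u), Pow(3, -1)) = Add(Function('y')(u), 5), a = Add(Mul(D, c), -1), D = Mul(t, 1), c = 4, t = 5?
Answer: -205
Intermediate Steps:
Function('y')(b) = Add(Rational(20, 3), Mul(Rational(4, 3), b)) (Function('y')(b) = Mul(Rational(1, 3), Mul(Add(5, b), 4)) = Mul(Rational(1, 3), Add(20, Mul(4, b))) = Add(Rational(20, 3), Mul(Rational(4, 3), b)))
D = 5 (D = Mul(5, 1) = 5)
a = 19 (a = Add(Mul(5, 4), -1) = Add(20, -1) = 19)
Function('F')(u) = Add(35, Mul(4, u)) (Function('F')(u) = Mul(3, Add(Add(Rational(20, 3), Mul(Rational(4, 3), u)), 5)) = Mul(3, Add(Rational(35, 3), Mul(Rational(4, 3), u))) = Add(35, Mul(4, u)))
Add(Function('F')(a), Mul(-1, 316)) = Add(Add(35, Mul(4, 19)), Mul(-1, 316)) = Add(Add(35, 76), -316) = Add(111, -316) = -205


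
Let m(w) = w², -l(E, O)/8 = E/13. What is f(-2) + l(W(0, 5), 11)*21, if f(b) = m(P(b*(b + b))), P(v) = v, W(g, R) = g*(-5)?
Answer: 64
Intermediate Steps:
W(g, R) = -5*g
l(E, O) = -8*E/13
f(b) = 4*b⁴ (f(b) = (b*(b + b))² = (b*(2*b))² = (2*b²)² = 4*b⁴)
f(-2) + l(W(0, 5), 11)*21 = 4*(-2)⁴ - (-40)*0/13*21 = 4*16 - 8/13*0*21 = 64 + 0*21 = 64 + 0 = 64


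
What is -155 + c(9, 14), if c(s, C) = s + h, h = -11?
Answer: -157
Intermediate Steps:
c(s, C) = -11 + s (c(s, C) = s - 11 = -11 + s)
-155 + c(9, 14) = -155 + (-11 + 9) = -155 - 2 = -157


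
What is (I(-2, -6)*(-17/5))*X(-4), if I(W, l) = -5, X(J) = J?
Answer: -68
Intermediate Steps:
(I(-2, -6)*(-17/5))*X(-4) = -(-85)/5*(-4) = -5*(-17/5)*(-4) = 17*(-4) = -68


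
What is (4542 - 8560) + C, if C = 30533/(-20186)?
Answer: -81137881/20186 ≈ -4019.5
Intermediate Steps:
C = -30533/20186 (C = 30533*(-1/20186) = -30533/20186 ≈ -1.5126)
(4542 - 8560) + C = (4542 - 8560) - 30533/20186 = -4018 - 30533/20186 = -81137881/20186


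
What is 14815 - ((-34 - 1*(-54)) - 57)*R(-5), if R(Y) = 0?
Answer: 14815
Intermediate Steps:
14815 - ((-34 - 1*(-54)) - 57)*R(-5) = 14815 - ((-34 - 1*(-54)) - 57)*0 = 14815 - ((-34 + 54) - 57)*0 = 14815 - (20 - 57)*0 = 14815 - (-37)*0 = 14815 - 1*0 = 14815 + 0 = 14815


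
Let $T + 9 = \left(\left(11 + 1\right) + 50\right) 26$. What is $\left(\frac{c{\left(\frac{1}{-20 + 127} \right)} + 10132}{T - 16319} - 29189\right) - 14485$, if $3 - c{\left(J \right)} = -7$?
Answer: $- \frac{321358363}{7358} \approx -43675.0$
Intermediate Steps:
$c{\left(J \right)} = 10$ ($c{\left(J \right)} = 3 - -7 = 3 + 7 = 10$)
$T = 1603$ ($T = -9 + \left(\left(11 + 1\right) + 50\right) 26 = -9 + \left(12 + 50\right) 26 = -9 + 62 \cdot 26 = -9 + 1612 = 1603$)
$\left(\frac{c{\left(\frac{1}{-20 + 127} \right)} + 10132}{T - 16319} - 29189\right) - 14485 = \left(\frac{10 + 10132}{1603 - 16319} - 29189\right) - 14485 = \left(\frac{10142}{-14716} - 29189\right) - 14485 = \left(10142 \left(- \frac{1}{14716}\right) - 29189\right) - 14485 = \left(- \frac{5071}{7358} - 29189\right) - 14485 = - \frac{214777733}{7358} - 14485 = - \frac{321358363}{7358}$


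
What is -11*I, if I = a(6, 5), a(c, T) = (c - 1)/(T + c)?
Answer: -5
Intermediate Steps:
a(c, T) = (-1 + c)/(T + c)
I = 5/11 (I = (-1 + 6)/(5 + 6) = 5/11 ≈ 0.45455)
-11*I = -11*5/11 = -5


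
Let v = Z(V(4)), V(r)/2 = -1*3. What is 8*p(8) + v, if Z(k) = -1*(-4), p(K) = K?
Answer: 68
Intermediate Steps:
V(r) = -6 (V(r) = 2*(-1*3) = 2*(-3) = -6)
Z(k) = 4
v = 4
8*p(8) + v = 8*8 + 4 = 64 + 4 = 68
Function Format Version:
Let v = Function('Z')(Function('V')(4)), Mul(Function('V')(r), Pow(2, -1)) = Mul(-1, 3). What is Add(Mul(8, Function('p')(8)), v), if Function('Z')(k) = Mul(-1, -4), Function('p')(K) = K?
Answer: 68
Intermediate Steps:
Function('V')(r) = -6 (Function('V')(r) = Mul(2, Mul(-1, 3)) = Mul(2, -3) = -6)
Function('Z')(k) = 4
v = 4
Add(Mul(8, Function('p')(8)), v) = Add(Mul(8, 8), 4) = Add(64, 4) = 68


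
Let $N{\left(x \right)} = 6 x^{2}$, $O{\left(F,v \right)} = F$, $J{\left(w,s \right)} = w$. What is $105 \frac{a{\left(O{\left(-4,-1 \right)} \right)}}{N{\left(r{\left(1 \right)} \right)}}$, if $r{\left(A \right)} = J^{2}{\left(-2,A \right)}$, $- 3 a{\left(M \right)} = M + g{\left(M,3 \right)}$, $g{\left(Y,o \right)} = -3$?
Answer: $\frac{245}{96} \approx 2.5521$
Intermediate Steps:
$a{\left(M \right)} = 1 - \frac{M}{3}$ ($a{\left(M \right)} = - \frac{M - 3}{3} = - \frac{-3 + M}{3} = 1 - \frac{M}{3}$)
$r{\left(A \right)} = 4$ ($r{\left(A \right)} = \left(-2\right)^{2} = 4$)
$105 \frac{a{\left(O{\left(-4,-1 \right)} \right)}}{N{\left(r{\left(1 \right)} \right)}} = 105 \frac{1 - - \frac{4}{3}}{6 \cdot 4^{2}} = 105 \frac{1 + \frac{4}{3}}{6 \cdot 16} = 105 \frac{7}{3 \cdot 96} = 105 \cdot \frac{7}{3} \cdot \frac{1}{96} = 105 \cdot \frac{7}{288} = \frac{245}{96}$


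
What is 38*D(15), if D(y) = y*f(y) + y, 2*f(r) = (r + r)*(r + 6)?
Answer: 180120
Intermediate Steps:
f(r) = r*(6 + r) (f(r) = ((r + r)*(r + 6))/2 = ((2*r)*(6 + r))/2 = (2*r*(6 + r))/2 = r*(6 + r))
D(y) = y + y²*(6 + y) (D(y) = y*(y*(6 + y)) + y = y²*(6 + y) + y = y + y²*(6 + y))
38*D(15) = 38*(15*(1 + 15*(6 + 15))) = 38*(15*(1 + 15*21)) = 38*(15*(1 + 315)) = 38*(15*316) = 38*4740 = 180120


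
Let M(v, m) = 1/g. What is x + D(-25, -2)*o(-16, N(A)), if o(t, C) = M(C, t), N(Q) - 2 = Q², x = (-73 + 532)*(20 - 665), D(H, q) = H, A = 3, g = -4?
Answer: -1184195/4 ≈ -2.9605e+5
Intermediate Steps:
M(v, m) = -¼ (M(v, m) = 1/(-4) = -¼)
x = -296055 (x = 459*(-645) = -296055)
N(Q) = 2 + Q²
o(t, C) = -¼
x + D(-25, -2)*o(-16, N(A)) = -296055 - 25*(-¼) = -296055 + 25/4 = -1184195/4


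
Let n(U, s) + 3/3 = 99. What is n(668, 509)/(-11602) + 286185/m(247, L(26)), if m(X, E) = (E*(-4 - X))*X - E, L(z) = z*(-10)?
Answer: 58020311/6233940232 ≈ 0.0093072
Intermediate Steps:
n(U, s) = 98 (n(U, s) = -1 + 99 = 98)
L(z) = -10*z
m(X, E) = -E + E*X*(-4 - X) (m(X, E) = E*X*(-4 - X) - E = -E + E*X*(-4 - X))
n(668, 509)/(-11602) + 286185/m(247, L(26)) = 98/(-11602) + 286185/((-(-10*26)*(1 + 247² + 4*247))) = 98*(-1/11602) + 286185/((-1*(-260)*(1 + 61009 + 988))) = -49/5801 + 286185/((-1*(-260)*61998)) = -49/5801 + 286185/16119480 = -49/5801 + 286185*(1/16119480) = -49/5801 + 19079/1074632 = 58020311/6233940232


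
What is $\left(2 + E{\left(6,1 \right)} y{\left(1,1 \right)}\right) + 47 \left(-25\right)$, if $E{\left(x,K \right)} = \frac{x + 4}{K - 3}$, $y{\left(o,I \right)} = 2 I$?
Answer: $-1183$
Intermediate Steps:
$E{\left(x,K \right)} = \frac{4 + x}{-3 + K}$
$\left(2 + E{\left(6,1 \right)} y{\left(1,1 \right)}\right) + 47 \left(-25\right) = \left(2 + \frac{4 + 6}{-3 + 1} \cdot 2 \cdot 1\right) + 47 \left(-25\right) = \left(2 + \frac{1}{-2} \cdot 10 \cdot 2\right) - 1175 = \left(2 + \left(- \frac{1}{2}\right) 10 \cdot 2\right) - 1175 = \left(2 - 10\right) - 1175 = -8 - 1175 = -1183$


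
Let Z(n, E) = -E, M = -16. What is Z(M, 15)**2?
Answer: 225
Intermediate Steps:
Z(M, 15)**2 = (-1*15)**2 = (-15)**2 = 225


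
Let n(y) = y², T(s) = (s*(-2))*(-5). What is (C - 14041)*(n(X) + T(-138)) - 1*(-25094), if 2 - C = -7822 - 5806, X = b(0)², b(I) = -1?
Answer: 591863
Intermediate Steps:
T(s) = 10*s (T(s) = -2*s*(-5) = 10*s)
X = 1 (X = (-1)² = 1)
C = 13630 (C = 2 - (-7822 - 5806) = 2 - 1*(-13628) = 2 + 13628 = 13630)
(C - 14041)*(n(X) + T(-138)) - 1*(-25094) = (13630 - 14041)*(1² + 10*(-138)) - 1*(-25094) = -411*(1 - 1380) + 25094 = -411*(-1379) + 25094 = 566769 + 25094 = 591863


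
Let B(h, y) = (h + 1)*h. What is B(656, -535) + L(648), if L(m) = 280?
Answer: 431272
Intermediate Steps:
B(h, y) = h*(1 + h) (B(h, y) = (1 + h)*h = h*(1 + h))
B(656, -535) + L(648) = 656*(1 + 656) + 280 = 656*657 + 280 = 430992 + 280 = 431272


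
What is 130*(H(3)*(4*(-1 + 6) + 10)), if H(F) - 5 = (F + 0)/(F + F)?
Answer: 21450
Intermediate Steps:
H(F) = 11/2 (H(F) = 5 + (F + 0)/(F + F) = 5 + F/((2*F)) = 5 + F*(1/(2*F)) = 5 + 1/2 = 11/2)
130*(H(3)*(4*(-1 + 6) + 10)) = 130*(11*(4*(-1 + 6) + 10)/2) = 130*(11*(4*5 + 10)/2) = 130*(11*(20 + 10)/2) = 130*((11/2)*30) = 130*165 = 21450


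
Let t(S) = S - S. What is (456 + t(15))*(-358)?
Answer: -163248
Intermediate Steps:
t(S) = 0
(456 + t(15))*(-358) = (456 + 0)*(-358) = 456*(-358) = -163248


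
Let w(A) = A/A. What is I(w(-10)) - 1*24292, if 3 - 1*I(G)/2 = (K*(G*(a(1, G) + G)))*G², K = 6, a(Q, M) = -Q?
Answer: -24286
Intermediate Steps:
w(A) = 1
I(G) = 6 - 12*G³*(-1 + G) (I(G) = 6 - 2*6*(G*(-1*1 + G))*G² = 6 - 2*6*(G*(-1 + G))*G² = 6 - 2*6*G*(-1 + G)*G² = 6 - 12*G³*(-1 + G))
I(w(-10)) - 1*24292 = (6 - 12*1⁴ + 12*1³) - 1*24292 = (6 - 12*1 + 12*1) - 24292 = (6 - 12 + 12) - 24292 = 6 - 24292 = -24286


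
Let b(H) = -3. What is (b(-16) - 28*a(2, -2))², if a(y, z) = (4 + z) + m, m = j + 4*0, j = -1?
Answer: 961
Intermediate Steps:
m = -1 (m = -1 + 4*0 = -1 + 0 = -1)
a(y, z) = 3 + z (a(y, z) = (4 + z) - 1 = 3 + z)
(b(-16) - 28*a(2, -2))² = (-3 - 28*(3 - 2))² = (-3 - 28*1)² = (-3 - 28)² = (-31)² = 961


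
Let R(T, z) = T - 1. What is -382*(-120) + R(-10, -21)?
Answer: 45829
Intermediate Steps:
R(T, z) = -1 + T
-382*(-120) + R(-10, -21) = -382*(-120) + (-1 - 10) = 45840 - 11 = 45829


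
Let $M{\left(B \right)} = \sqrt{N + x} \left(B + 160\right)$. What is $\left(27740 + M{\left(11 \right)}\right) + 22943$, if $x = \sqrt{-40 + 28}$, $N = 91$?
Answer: $50683 + 171 \sqrt{91 + 2 i \sqrt{3}} \approx 52315.0 + 31.043 i$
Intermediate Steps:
$x = 2 i \sqrt{3}$ ($x = \sqrt{-12} = 2 i \sqrt{3} \approx 3.4641 i$)
$M{\left(B \right)} = \sqrt{91 + 2 i \sqrt{3}} \left(160 + B\right)$ ($M{\left(B \right)} = \sqrt{91 + 2 i \sqrt{3}} \left(B + 160\right) = \sqrt{91 + 2 i \sqrt{3}} \left(160 + B\right)$)
$\left(27740 + M{\left(11 \right)}\right) + 22943 = \left(27740 + \sqrt{91 + 2 i \sqrt{3}} \left(160 + 11\right)\right) + 22943 = \left(27740 + \sqrt{91 + 2 i \sqrt{3}} \cdot 171\right) + 22943 = \left(27740 + 171 \sqrt{91 + 2 i \sqrt{3}}\right) + 22943 = 50683 + 171 \sqrt{91 + 2 i \sqrt{3}}$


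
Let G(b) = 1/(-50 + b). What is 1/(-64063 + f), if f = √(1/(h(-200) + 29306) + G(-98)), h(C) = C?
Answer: -137981708172/8839522170637315 - 42*I*√17678859/8839522170637315 ≈ -1.561e-5 - 1.9978e-11*I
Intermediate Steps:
f = I*√17678859/51282 (f = √(1/(-200 + 29306) + 1/(-50 - 98)) = √(1/29106 + 1/(-148)) = √(1/29106 - 1/148) = √(-14479/2153844) = I*√17678859/51282 ≈ 0.08199*I)
1/(-64063 + f) = 1/(-64063 + I*√17678859/51282)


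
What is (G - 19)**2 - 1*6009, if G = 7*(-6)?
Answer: -2288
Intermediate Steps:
G = -42
(G - 19)**2 - 1*6009 = (-42 - 19)**2 - 1*6009 = (-61)**2 - 6009 = 3721 - 6009 = -2288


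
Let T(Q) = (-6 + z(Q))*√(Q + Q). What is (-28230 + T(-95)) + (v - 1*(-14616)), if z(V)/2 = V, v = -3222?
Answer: -16836 - 196*I*√190 ≈ -16836.0 - 2701.7*I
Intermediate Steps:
z(V) = 2*V
T(Q) = √2*√Q*(-6 + 2*Q) (T(Q) = (-6 + 2*Q)*√(Q + Q) = (-6 + 2*Q)*√(2*Q) = (-6 + 2*Q)*(√2*√Q) = √2*√Q*(-6 + 2*Q))
(-28230 + T(-95)) + (v - 1*(-14616)) = (-28230 + 2*√2*√(-95)*(-3 - 95)) + (-3222 - 1*(-14616)) = (-28230 + 2*√2*(I*√95)*(-98)) + (-3222 + 14616) = (-28230 - 196*I*√190) + 11394 = -16836 - 196*I*√190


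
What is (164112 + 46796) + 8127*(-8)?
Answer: 145892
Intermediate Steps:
(164112 + 46796) + 8127*(-8) = 210908 - 65016 = 145892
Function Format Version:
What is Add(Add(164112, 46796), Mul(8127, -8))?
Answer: 145892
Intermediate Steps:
Add(Add(164112, 46796), Mul(8127, -8)) = Add(210908, -65016) = 145892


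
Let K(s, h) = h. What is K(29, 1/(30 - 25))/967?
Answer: 1/4835 ≈ 0.00020683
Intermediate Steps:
K(29, 1/(30 - 25))/967 = 1/((30 - 25)*967) = (1/967)/5 = (⅕)*(1/967) = 1/4835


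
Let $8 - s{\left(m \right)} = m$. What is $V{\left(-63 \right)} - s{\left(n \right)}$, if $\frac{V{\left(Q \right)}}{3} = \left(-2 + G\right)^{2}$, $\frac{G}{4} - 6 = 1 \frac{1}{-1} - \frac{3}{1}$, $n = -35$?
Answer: $65$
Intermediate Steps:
$s{\left(m \right)} = 8 - m$
$G = 8$ ($G = 24 + 4 \left(1 \frac{1}{-1} - \frac{3}{1}\right) = 24 + 4 \left(1 \left(-1\right) - 3\right) = 24 + 4 \left(-1 - 3\right) = 24 + 4 \left(-4\right) = 24 - 16 = 8$)
$V{\left(Q \right)} = 108$ ($V{\left(Q \right)} = 3 \left(-2 + 8\right)^{2} = 3 \cdot 6^{2} = 3 \cdot 36 = 108$)
$V{\left(-63 \right)} - s{\left(n \right)} = 108 - \left(8 - -35\right) = 108 - \left(8 + 35\right) = 108 - 43 = 65$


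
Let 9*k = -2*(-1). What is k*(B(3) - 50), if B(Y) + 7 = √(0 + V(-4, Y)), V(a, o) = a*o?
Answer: -38/3 + 4*I*√3/9 ≈ -12.667 + 0.7698*I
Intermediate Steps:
k = 2/9 (k = (-2*(-1))/9 = (⅑)*2 = 2/9 ≈ 0.22222)
B(Y) = -7 + 2*√(-Y) (B(Y) = -7 + √(0 - 4*Y) = -7 + √(-4*Y) = -7 + 2*√(-Y))
k*(B(3) - 50) = 2*((-7 + 2*√(-1*3)) - 50)/9 = 2*((-7 + 2*√(-3)) - 50)/9 = 2*((-7 + 2*(I*√3)) - 50)/9 = 2*((-7 + 2*I*√3) - 50)/9 = 2*(-57 + 2*I*√3)/9 = -38/3 + 4*I*√3/9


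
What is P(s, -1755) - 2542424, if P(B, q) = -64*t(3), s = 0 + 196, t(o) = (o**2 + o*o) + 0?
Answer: -2543576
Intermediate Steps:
t(o) = 2*o**2 (t(o) = (o**2 + o**2) + 0 = 2*o**2 + 0 = 2*o**2)
s = 196
P(B, q) = -1152 (P(B, q) = -128*3**2 = -128*9 = -64*18 = -1152)
P(s, -1755) - 2542424 = -1152 - 2542424 = -2543576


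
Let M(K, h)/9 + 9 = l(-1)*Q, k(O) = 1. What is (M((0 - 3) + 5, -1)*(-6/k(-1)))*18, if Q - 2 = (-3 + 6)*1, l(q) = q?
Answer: 13608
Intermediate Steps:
Q = 5 (Q = 2 + (-3 + 6)*1 = 2 + 3*1 = 2 + 3 = 5)
M(K, h) = -126 (M(K, h) = -81 + 9*(-1*5) = -81 + 9*(-5) = -81 - 45 = -126)
(M((0 - 3) + 5, -1)*(-6/k(-1)))*18 = -(-756)/1*18 = -(-756)*18 = -126*(-6)*18 = 756*18 = 13608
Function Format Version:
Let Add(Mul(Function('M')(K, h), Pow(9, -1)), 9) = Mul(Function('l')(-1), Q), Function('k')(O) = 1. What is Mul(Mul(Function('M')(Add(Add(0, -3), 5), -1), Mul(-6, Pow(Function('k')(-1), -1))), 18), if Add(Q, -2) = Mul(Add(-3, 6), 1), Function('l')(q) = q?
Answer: 13608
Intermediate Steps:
Q = 5 (Q = Add(2, Mul(Add(-3, 6), 1)) = Add(2, Mul(3, 1)) = Add(2, 3) = 5)
Function('M')(K, h) = -126 (Function('M')(K, h) = Add(-81, Mul(9, Mul(-1, 5))) = Add(-81, Mul(9, -5)) = Add(-81, -45) = -126)
Mul(Mul(Function('M')(Add(Add(0, -3), 5), -1), Mul(-6, Pow(Function('k')(-1), -1))), 18) = Mul(Mul(-126, Mul(-6, Pow(1, -1))), 18) = Mul(Mul(-126, Mul(-6, 1)), 18) = Mul(Mul(-126, -6), 18) = Mul(756, 18) = 13608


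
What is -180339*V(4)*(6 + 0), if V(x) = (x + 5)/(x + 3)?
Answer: -9738306/7 ≈ -1.3912e+6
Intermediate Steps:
V(x) = (5 + x)/(3 + x)
-180339*V(4)*(6 + 0) = -180339*(5 + 4)/(3 + 4)*(6 + 0) = -180339*9/7*6 = -180339*(⅐)*9*6 = -1623051*6/7 = -180339*54/7 = -9738306/7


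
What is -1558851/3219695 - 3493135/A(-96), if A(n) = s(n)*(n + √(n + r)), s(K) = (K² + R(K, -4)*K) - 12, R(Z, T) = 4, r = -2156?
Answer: 3841755522431/1356937238055 + 698627*I*√563/10114776 ≈ 2.8312 + 1.6389*I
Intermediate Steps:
s(K) = -12 + K² + 4*K (s(K) = (K² + 4*K) - 12 = -12 + K² + 4*K)
A(n) = (n + √(-2156 + n))*(-12 + n² + 4*n) (A(n) = (-12 + n² + 4*n)*(n + √(n - 2156)) = (-12 + n² + 4*n)*(n + √(-2156 + n)) = (n + √(-2156 + n))*(-12 + n² + 4*n))
-1558851/3219695 - 3493135/A(-96) = -1558851/3219695 - 3493135*1/((-96 + √(-2156 - 96))*(-12 + (-96)² + 4*(-96))) = -1558851*1/3219695 - 3493135*1/((-96 + √(-2252))*(-12 + 9216 - 384)) = -1558851/3219695 - 3493135*1/(8820*(-96 + 2*I*√563)) = -1558851/3219695 - 3493135/(-846720 + 17640*I*√563)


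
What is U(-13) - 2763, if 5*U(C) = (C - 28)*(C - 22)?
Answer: -2476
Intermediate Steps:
U(C) = (-28 + C)*(-22 + C)/5 (U(C) = ((C - 28)*(C - 22))/5 = ((-28 + C)*(-22 + C))/5 = (-28 + C)*(-22 + C)/5)
U(-13) - 2763 = (616/5 - 10*(-13) + (1/5)*(-13)**2) - 2763 = (616/5 + 130 + (1/5)*169) - 2763 = (616/5 + 130 + 169/5) - 2763 = 287 - 2763 = -2476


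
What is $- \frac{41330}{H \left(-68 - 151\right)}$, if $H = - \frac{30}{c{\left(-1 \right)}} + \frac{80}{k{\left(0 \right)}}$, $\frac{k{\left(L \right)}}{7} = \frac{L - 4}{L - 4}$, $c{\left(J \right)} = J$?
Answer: $\frac{28931}{6351} \approx 4.5553$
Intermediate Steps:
$k{\left(L \right)} = 7$ ($k{\left(L \right)} = 7 \frac{L - 4}{L - 4} = 7 \frac{-4 + L}{L - 4} = 7 \frac{-4 + L}{-4 + L} = 7 \cdot 1 = 7$)
$H = \frac{290}{7}$ ($H = - \frac{30}{-1} + \frac{80}{7} = \left(-30\right) \left(-1\right) + 80 \cdot \frac{1}{7} = 30 + \frac{80}{7} = \frac{290}{7} \approx 41.429$)
$- \frac{41330}{H \left(-68 - 151\right)} = - \frac{41330}{\frac{290}{7} \left(-68 - 151\right)} = - \frac{41330}{\frac{290}{7} \left(-219\right)} = - \frac{41330}{- \frac{63510}{7}} = \left(-41330\right) \left(- \frac{7}{63510}\right) = \frac{28931}{6351}$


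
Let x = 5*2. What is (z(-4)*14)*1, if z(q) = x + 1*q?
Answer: 84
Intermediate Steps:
x = 10
z(q) = 10 + q (z(q) = 10 + 1*q = 10 + q)
(z(-4)*14)*1 = ((10 - 4)*14)*1 = (6*14)*1 = 84*1 = 84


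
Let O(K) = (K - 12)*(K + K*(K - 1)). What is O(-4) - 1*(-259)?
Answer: 3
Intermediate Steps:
O(K) = (-12 + K)*(K + K*(-1 + K))
O(-4) - 1*(-259) = (-4)²*(-12 - 4) - 1*(-259) = 16*(-16) + 259 = -256 + 259 = 3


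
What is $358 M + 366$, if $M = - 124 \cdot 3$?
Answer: $-132810$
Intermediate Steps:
$M = -372$ ($M = \left(-1\right) 372 = -372$)
$358 M + 366 = 358 \left(-372\right) + 366 = -133176 + 366 = -132810$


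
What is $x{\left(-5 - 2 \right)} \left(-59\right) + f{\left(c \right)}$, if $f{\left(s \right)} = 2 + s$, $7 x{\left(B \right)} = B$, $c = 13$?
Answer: $74$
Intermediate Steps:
$x{\left(B \right)} = \frac{B}{7}$
$x{\left(-5 - 2 \right)} \left(-59\right) + f{\left(c \right)} = \frac{-5 - 2}{7} \left(-59\right) + \left(2 + 13\right) = \frac{1}{7} \left(-7\right) \left(-59\right) + 15 = \left(-1\right) \left(-59\right) + 15 = 59 + 15 = 74$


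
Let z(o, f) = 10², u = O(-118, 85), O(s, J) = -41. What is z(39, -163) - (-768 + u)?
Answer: 909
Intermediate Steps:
u = -41
z(o, f) = 100
z(39, -163) - (-768 + u) = 100 - (-768 - 41) = 100 - 1*(-809) = 100 + 809 = 909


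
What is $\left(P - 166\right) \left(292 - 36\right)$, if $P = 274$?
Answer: $27648$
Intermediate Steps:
$\left(P - 166\right) \left(292 - 36\right) = \left(274 - 166\right) \left(292 - 36\right) = 108 \cdot 256 = 27648$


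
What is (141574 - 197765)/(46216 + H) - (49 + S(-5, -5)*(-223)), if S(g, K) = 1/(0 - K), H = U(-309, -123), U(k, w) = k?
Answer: -1290909/229535 ≈ -5.6240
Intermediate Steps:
H = -309
S(g, K) = -1/K (S(g, K) = 1/(-K) = -1/K)
(141574 - 197765)/(46216 + H) - (49 + S(-5, -5)*(-223)) = (141574 - 197765)/(46216 - 309) - (49 - 1/(-5)*(-223)) = -56191/45907 - (49 - 1*(-⅕)*(-223)) = -56191*1/45907 - (49 + (⅕)*(-223)) = -56191/45907 - (49 - 223/5) = -56191/45907 - 1*22/5 = -56191/45907 - 22/5 = -1290909/229535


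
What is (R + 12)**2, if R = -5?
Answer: 49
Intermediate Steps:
(R + 12)**2 = (-5 + 12)**2 = 7**2 = 49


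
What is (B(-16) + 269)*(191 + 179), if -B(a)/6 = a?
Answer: 135050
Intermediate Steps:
B(a) = -6*a
(B(-16) + 269)*(191 + 179) = (-6*(-16) + 269)*(191 + 179) = (96 + 269)*370 = 365*370 = 135050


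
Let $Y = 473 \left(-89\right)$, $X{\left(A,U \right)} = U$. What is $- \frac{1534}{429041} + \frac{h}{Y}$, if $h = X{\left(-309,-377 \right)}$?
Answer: $\frac{97171659}{18061338977} \approx 0.0053801$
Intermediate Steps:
$h = -377$
$Y = -42097$
$- \frac{1534}{429041} + \frac{h}{Y} = - \frac{1534}{429041} - \frac{377}{-42097} = \left(-1534\right) \frac{1}{429041} - - \frac{377}{42097} = - \frac{1534}{429041} + \frac{377}{42097} = \frac{97171659}{18061338977}$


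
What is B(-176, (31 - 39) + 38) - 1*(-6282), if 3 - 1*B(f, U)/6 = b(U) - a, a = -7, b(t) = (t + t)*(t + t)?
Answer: -15342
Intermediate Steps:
b(t) = 4*t² (b(t) = (2*t)*(2*t) = 4*t²)
B(f, U) = -24 - 24*U² (B(f, U) = 18 - 6*(4*U² - 1*(-7)) = 18 - 6*(4*U² + 7) = 18 - 6*(7 + 4*U²) = 18 + (-42 - 24*U²) = -24 - 24*U²)
B(-176, (31 - 39) + 38) - 1*(-6282) = (-24 - 24*((31 - 39) + 38)²) - 1*(-6282) = (-24 - 24*(-8 + 38)²) + 6282 = (-24 - 24*30²) + 6282 = (-24 - 24*900) + 6282 = (-24 - 21600) + 6282 = -21624 + 6282 = -15342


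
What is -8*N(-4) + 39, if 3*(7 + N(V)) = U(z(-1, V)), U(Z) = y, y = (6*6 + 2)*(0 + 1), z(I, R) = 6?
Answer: -19/3 ≈ -6.3333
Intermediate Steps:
y = 38 (y = (36 + 2)*1 = 38*1 = 38)
U(Z) = 38
N(V) = 17/3 (N(V) = -7 + (1/3)*38 = -7 + 38/3 = 17/3)
-8*N(-4) + 39 = -8*17/3 + 39 = -136/3 + 39 = -19/3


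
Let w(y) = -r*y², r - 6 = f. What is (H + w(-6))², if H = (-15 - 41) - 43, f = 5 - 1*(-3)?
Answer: 363609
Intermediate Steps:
f = 8 (f = 5 + 3 = 8)
r = 14 (r = 6 + 8 = 14)
w(y) = -14*y²
H = -99 (H = -56 - 43 = -99)
(H + w(-6))² = (-99 - 14*(-6)²)² = (-99 - 14*36)² = (-99 - 504)² = (-603)² = 363609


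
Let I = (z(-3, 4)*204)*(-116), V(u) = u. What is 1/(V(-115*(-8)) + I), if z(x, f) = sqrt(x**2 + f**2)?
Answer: -1/117400 ≈ -8.5179e-6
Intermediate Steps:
z(x, f) = sqrt(f**2 + x**2)
I = -118320 (I = (sqrt(4**2 + (-3)**2)*204)*(-116) = (sqrt(16 + 9)*204)*(-116) = (sqrt(25)*204)*(-116) = (5*204)*(-116) = 1020*(-116) = -118320)
1/(V(-115*(-8)) + I) = 1/(-115*(-8) - 118320) = 1/(920 - 118320) = 1/(-117400) = -1/117400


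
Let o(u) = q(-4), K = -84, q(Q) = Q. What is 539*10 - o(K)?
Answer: 5394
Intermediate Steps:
o(u) = -4
539*10 - o(K) = 539*10 - 1*(-4) = 5390 + 4 = 5394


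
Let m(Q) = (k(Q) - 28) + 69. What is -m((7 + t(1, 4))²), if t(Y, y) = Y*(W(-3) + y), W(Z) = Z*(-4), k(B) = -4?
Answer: -37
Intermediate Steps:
W(Z) = -4*Z
t(Y, y) = Y*(12 + y) (t(Y, y) = Y*(-4*(-3) + y) = Y*(12 + y))
m(Q) = 37 (m(Q) = (-4 - 28) + 69 = -32 + 69 = 37)
-m((7 + t(1, 4))²) = -1*37 = -37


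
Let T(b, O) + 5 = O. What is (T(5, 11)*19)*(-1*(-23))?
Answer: 2622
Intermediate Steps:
T(b, O) = -5 + O
(T(5, 11)*19)*(-1*(-23)) = ((-5 + 11)*19)*(-1*(-23)) = (6*19)*23 = 114*23 = 2622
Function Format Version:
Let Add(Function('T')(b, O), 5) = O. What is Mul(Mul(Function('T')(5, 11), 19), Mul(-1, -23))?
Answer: 2622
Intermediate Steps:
Function('T')(b, O) = Add(-5, O)
Mul(Mul(Function('T')(5, 11), 19), Mul(-1, -23)) = Mul(Mul(Add(-5, 11), 19), Mul(-1, -23)) = Mul(Mul(6, 19), 23) = Mul(114, 23) = 2622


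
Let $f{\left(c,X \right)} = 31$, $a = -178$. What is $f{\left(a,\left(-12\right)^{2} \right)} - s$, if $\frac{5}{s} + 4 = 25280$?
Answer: $\frac{783551}{25276} \approx 31.0$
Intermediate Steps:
$s = \frac{5}{25276}$ ($s = \frac{5}{-4 + 25280} = \frac{5}{25276} \approx 0.00019782$)
$f{\left(a,\left(-12\right)^{2} \right)} - s = 31 - \frac{5}{25276} = \frac{783551}{25276}$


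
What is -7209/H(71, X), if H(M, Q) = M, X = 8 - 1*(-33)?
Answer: -7209/71 ≈ -101.54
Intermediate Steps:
X = 41 (X = 8 + 33 = 41)
-7209/H(71, X) = -7209/71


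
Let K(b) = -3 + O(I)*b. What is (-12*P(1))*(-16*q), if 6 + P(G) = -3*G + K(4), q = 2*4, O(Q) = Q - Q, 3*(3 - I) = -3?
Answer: -18432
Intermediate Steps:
I = 4 (I = 3 - 1/3*(-3) = 3 + 1 = 4)
O(Q) = 0
q = 8
K(b) = -3 (K(b) = -3 + 0*b = -3 + 0 = -3)
P(G) = -9 - 3*G (P(G) = -6 + (-3*G - 3) = -6 + (-3 - 3*G) = -9 - 3*G)
(-12*P(1))*(-16*q) = (-12*(-9 - 3*1))*(-16*8) = -12*(-9 - 3)*(-128) = -12*(-12)*(-128) = 144*(-128) = -18432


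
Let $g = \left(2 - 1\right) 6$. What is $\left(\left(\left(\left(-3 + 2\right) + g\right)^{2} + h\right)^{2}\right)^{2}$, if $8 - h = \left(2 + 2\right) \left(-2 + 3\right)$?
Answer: $707281$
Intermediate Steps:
$g = 6$ ($g = 1 \cdot 6 = 6$)
$h = 4$ ($h = 8 - \left(2 + 2\right) \left(-2 + 3\right) = 8 - 4 \cdot 1 = 8 - 4 = 4$)
$\left(\left(\left(\left(-3 + 2\right) + g\right)^{2} + h\right)^{2}\right)^{2} = \left(\left(\left(\left(-3 + 2\right) + 6\right)^{2} + 4\right)^{2}\right)^{2} = \left(\left(\left(-1 + 6\right)^{2} + 4\right)^{2}\right)^{2} = \left(\left(5^{2} + 4\right)^{2}\right)^{2} = \left(\left(25 + 4\right)^{2}\right)^{2} = \left(29^{2}\right)^{2} = 841^{2} = 707281$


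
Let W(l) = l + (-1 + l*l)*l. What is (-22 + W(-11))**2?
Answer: 1830609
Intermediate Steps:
W(l) = l + l*(-1 + l**2) (W(l) = l + (-1 + l**2)*l = l + l*(-1 + l**2))
(-22 + W(-11))**2 = (-22 + (-11)**3)**2 = (-22 - 1331)**2 = (-1353)**2 = 1830609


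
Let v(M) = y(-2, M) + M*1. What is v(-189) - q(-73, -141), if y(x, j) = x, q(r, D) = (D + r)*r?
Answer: -15813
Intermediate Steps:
q(r, D) = r*(D + r)
v(M) = -2 + M (v(M) = -2 + M*1 = -2 + M)
v(-189) - q(-73, -141) = (-2 - 189) - (-73)*(-141 - 73) = -191 - (-73)*(-214) = -191 - 1*15622 = -191 - 15622 = -15813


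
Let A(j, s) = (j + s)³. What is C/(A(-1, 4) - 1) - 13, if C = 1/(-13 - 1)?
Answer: -4733/364 ≈ -13.003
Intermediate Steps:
C = -1/14 (C = 1/(-14) = -1/14 ≈ -0.071429)
C/(A(-1, 4) - 1) - 13 = -1/14/((-1 + 4)³ - 1) - 13 = -1/14/(3³ - 1) - 13 = -1/14/(27 - 1) - 13 = -1/14/26 - 13 = (1/26)*(-1/14) - 13 = -1/364 - 13 = -4733/364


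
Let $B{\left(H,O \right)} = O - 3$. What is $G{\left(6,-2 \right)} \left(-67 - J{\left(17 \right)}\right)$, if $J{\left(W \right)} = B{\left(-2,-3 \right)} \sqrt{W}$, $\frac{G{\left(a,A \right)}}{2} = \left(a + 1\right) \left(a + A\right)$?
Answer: $-3752 + 336 \sqrt{17} \approx -2366.6$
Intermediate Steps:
$G{\left(a,A \right)} = 2 \left(1 + a\right) \left(A + a\right)$ ($G{\left(a,A \right)} = 2 \left(a + 1\right) \left(a + A\right) = 2 \left(1 + a\right) \left(A + a\right)$)
$B{\left(H,O \right)} = -3 + O$ ($B{\left(H,O \right)} = O - 3 = -3 + O$)
$J{\left(W \right)} = - 6 \sqrt{W}$ ($J{\left(W \right)} = \left(-3 - 3\right) \sqrt{W} = - 6 \sqrt{W}$)
$G{\left(6,-2 \right)} \left(-67 - J{\left(17 \right)}\right) = \left(2 \left(-2\right) + 2 \cdot 6 + 2 \cdot 6^{2} + 2 \left(-2\right) 6\right) \left(-67 - - 6 \sqrt{17}\right) = \left(-4 + 12 + 2 \cdot 36 - 24\right) \left(-67 + 6 \sqrt{17}\right) = \left(-4 + 12 + 72 - 24\right) \left(-67 + 6 \sqrt{17}\right) = 56 \left(-67 + 6 \sqrt{17}\right) = -3752 + 336 \sqrt{17}$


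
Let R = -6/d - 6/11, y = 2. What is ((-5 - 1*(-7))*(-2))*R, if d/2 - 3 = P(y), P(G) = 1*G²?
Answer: 300/77 ≈ 3.8961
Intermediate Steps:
P(G) = G²
d = 14 (d = 6 + 2*2² = 6 + 2*4 = 6 + 8 = 14)
R = -75/77 (R = -6/14 - 6/11 = -6*1/14 - 6*1/11 = -3/7 - 6/11 = -75/77 ≈ -0.97403)
((-5 - 1*(-7))*(-2))*R = ((-5 - 1*(-7))*(-2))*(-75/77) = ((-5 + 7)*(-2))*(-75/77) = (2*(-2))*(-75/77) = -4*(-75/77) = 300/77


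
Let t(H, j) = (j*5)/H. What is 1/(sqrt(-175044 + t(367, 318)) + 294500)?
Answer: 54040750/15915032994779 - I*sqrt(23575917786)/31830065989558 ≈ 3.3956e-6 - 4.8239e-9*I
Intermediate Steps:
t(H, j) = 5*j/H (t(H, j) = (5*j)/H = 5*j/H)
1/(sqrt(-175044 + t(367, 318)) + 294500) = 1/(sqrt(-175044 + 5*318/367) + 294500) = 1/(sqrt(-175044 + 5*318*(1/367)) + 294500) = 1/(sqrt(-175044 + 1590/367) + 294500) = 1/(sqrt(-64239558/367) + 294500) = 1/(I*sqrt(23575917786)/367 + 294500) = 1/(294500 + I*sqrt(23575917786)/367)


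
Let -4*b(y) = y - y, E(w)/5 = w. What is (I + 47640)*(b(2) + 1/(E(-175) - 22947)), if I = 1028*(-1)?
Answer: -542/277 ≈ -1.9567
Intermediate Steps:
E(w) = 5*w
I = -1028
b(y) = 0 (b(y) = -(y - y)/4 = -¼*0 = 0)
(I + 47640)*(b(2) + 1/(E(-175) - 22947)) = (-1028 + 47640)*(0 + 1/(5*(-175) - 22947)) = 46612*(0 + 1/(-875 - 22947)) = 46612*(0 + 1/(-23822)) = 46612*(0 - 1/23822) = 46612*(-1/23822) = -542/277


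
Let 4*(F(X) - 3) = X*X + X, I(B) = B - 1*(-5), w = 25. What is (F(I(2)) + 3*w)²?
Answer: 8464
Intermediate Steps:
I(B) = 5 + B (I(B) = B + 5 = 5 + B)
F(X) = 3 + X/4 + X²/4 (F(X) = 3 + (X*X + X)/4 = 3 + (X² + X)/4 = 3 + (X + X²)/4 = 3 + (X/4 + X²/4) = 3 + X/4 + X²/4)
(F(I(2)) + 3*w)² = ((3 + (5 + 2)/4 + (5 + 2)²/4) + 3*25)² = ((3 + (¼)*7 + (¼)*7²) + 75)² = ((3 + 7/4 + (¼)*49) + 75)² = ((3 + 7/4 + 49/4) + 75)² = (17 + 75)² = 92² = 8464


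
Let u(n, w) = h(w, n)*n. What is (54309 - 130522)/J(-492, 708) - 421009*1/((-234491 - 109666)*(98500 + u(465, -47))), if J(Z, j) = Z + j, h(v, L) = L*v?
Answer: -87991004296656673/249380773903800 ≈ -352.84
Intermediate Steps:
u(n, w) = w*n² (u(n, w) = (n*w)*n = w*n²)
(54309 - 130522)/J(-492, 708) - 421009*1/((-234491 - 109666)*(98500 + u(465, -47))) = (54309 - 130522)/(-492 + 708) - 421009*1/((-234491 - 109666)*(98500 - 47*465²)) = -76213/216 - 421009*(-1/(344157*(98500 - 47*216225))) = -76213*1/216 - 421009*(-1/(344157*(98500 - 10162575))) = -76213/216 - 421009/((-10064075*(-344157))) = -76213/216 - 421009/3463621859775 = -87991004296656673/249380773903800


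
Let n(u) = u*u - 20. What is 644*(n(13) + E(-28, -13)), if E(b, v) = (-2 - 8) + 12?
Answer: 97244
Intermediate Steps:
n(u) = -20 + u**2 (n(u) = u**2 - 20 = -20 + u**2)
E(b, v) = 2 (E(b, v) = -10 + 12 = 2)
644*(n(13) + E(-28, -13)) = 644*((-20 + 13**2) + 2) = 644*((-20 + 169) + 2) = 644*(149 + 2) = 644*151 = 97244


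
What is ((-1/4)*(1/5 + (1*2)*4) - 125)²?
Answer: 6456681/400 ≈ 16142.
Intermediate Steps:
((-1/4)*(1/5 + (1*2)*4) - 125)² = ((-1*¼)*(1*(⅕) + 2*4) - 125)² = (-(⅕ + 8)/4 - 125)² = (-¼*41/5 - 125)² = (-41/20 - 125)² = (-2541/20)² = 6456681/400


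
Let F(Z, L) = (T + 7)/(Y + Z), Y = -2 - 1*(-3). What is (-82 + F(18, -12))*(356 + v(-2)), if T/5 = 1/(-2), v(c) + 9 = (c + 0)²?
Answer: -1090557/38 ≈ -28699.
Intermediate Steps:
Y = 1 (Y = -2 + 3 = 1)
v(c) = -9 + c² (v(c) = -9 + (c + 0)² = -9 + c²)
T = -5/2 (T = 5/(-2) = 5*(-½) = -5/2 ≈ -2.5000)
F(Z, L) = 9/(2*(1 + Z)) (F(Z, L) = (-5/2 + 7)/(1 + Z) = 9/(2*(1 + Z)))
(-82 + F(18, -12))*(356 + v(-2)) = (-82 + 9/(2*(1 + 18)))*(356 + (-9 + (-2)²)) = (-82 + (9/2)/19)*(356 + (-9 + 4)) = (-82 + (9/2)*(1/19))*(356 - 5) = (-82 + 9/38)*351 = -3107/38*351 = -1090557/38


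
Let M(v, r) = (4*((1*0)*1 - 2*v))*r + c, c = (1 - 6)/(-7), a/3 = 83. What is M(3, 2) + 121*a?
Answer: 210572/7 ≈ 30082.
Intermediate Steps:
a = 249 (a = 3*83 = 249)
c = 5/7 (c = -5*(-⅐) = 5/7 ≈ 0.71429)
M(v, r) = 5/7 - 8*r*v (M(v, r) = (4*((1*0)*1 - 2*v))*r + 5/7 = (4*(0*1 - 2*v))*r + 5/7 = (4*(0 - 2*v))*r + 5/7 = (4*(-2*v))*r + 5/7 = (-8*v)*r + 5/7 = -8*r*v + 5/7 = 5/7 - 8*r*v)
M(3, 2) + 121*a = (5/7 - 8*2*3) + 121*249 = (5/7 - 48) + 30129 = -331/7 + 30129 = 210572/7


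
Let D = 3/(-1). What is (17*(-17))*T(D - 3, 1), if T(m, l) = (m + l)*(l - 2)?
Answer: -1445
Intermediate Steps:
D = -3 (D = 3*(-1) = -3)
T(m, l) = (-2 + l)*(l + m) (T(m, l) = (l + m)*(-2 + l) = (-2 + l)*(l + m))
(17*(-17))*T(D - 3, 1) = (17*(-17))*(1² - 2*1 - 2*(-3 - 3) + 1*(-3 - 3)) = -289*(1 - 2 - 2*(-6) + 1*(-6)) = -289*(1 - 2 + 12 - 6) = -289*5 = -1445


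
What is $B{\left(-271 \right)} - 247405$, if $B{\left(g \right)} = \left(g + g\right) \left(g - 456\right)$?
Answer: $146629$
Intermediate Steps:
$B{\left(g \right)} = 2 g \left(-456 + g\right)$
$B{\left(-271 \right)} - 247405 = 2 \left(-271\right) \left(-456 - 271\right) - 247405 = 2 \left(-271\right) \left(-727\right) - 247405 = 394034 - 247405 = 146629$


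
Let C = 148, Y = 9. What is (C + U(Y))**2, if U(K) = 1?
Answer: 22201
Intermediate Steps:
(C + U(Y))**2 = (148 + 1)**2 = 149**2 = 22201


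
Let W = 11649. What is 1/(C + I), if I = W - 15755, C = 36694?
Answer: 1/32588 ≈ 3.0686e-5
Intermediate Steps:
I = -4106 (I = 11649 - 15755 = -4106)
1/(C + I) = 1/(36694 - 4106) = 1/32588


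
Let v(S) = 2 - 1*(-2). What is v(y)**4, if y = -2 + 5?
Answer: 256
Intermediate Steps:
y = 3
v(S) = 4 (v(S) = 2 + 2 = 4)
v(y)**4 = 4**4 = 256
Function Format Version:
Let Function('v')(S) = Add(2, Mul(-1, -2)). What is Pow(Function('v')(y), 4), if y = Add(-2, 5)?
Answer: 256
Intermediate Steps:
y = 3
Function('v')(S) = 4 (Function('v')(S) = Add(2, 2) = 4)
Pow(Function('v')(y), 4) = Pow(4, 4) = 256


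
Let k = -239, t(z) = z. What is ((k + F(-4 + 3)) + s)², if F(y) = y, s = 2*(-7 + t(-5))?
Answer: 69696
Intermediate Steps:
s = -24 (s = 2*(-7 - 5) = 2*(-12) = -24)
((k + F(-4 + 3)) + s)² = ((-239 + (-4 + 3)) - 24)² = ((-239 - 1) - 24)² = (-240 - 24)² = (-264)² = 69696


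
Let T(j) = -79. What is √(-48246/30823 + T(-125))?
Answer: I*√76541615449/30823 ≈ 8.9758*I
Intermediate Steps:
√(-48246/30823 + T(-125)) = √(-48246/30823 - 79) = √(-2483263/30823) = I*√76541615449/30823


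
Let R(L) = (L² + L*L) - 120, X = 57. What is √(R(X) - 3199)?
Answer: 17*√11 ≈ 56.383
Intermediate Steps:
R(L) = -120 + 2*L² (R(L) = (L² + L²) - 120 = 2*L² - 120 = -120 + 2*L²)
√(R(X) - 3199) = √((-120 + 2*57²) - 3199) = √((-120 + 2*3249) - 3199) = √((-120 + 6498) - 3199) = √(6378 - 3199) = √3179 = 17*√11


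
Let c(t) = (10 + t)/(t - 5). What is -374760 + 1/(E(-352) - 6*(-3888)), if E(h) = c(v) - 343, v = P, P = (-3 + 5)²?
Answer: -8608611959/22971 ≈ -3.7476e+5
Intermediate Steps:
P = 4 (P = 2² = 4)
v = 4
c(t) = (10 + t)/(-5 + t)
E(h) = -357 (E(h) = (10 + 4)/(-5 + 4) - 343 = 14/(-1) - 343 = -1*14 - 343 = -14 - 343 = -357)
-374760 + 1/(E(-352) - 6*(-3888)) = -374760 + 1/(-357 - 6*(-3888)) = -374760 + 1/(-357 + 23328) = -374760 + 1/22971 = -8608611959/22971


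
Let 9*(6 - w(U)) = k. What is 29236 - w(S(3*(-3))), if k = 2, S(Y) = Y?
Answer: 263072/9 ≈ 29230.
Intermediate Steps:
w(U) = 52/9 (w(U) = 6 - ⅑*2 = 6 - 2/9 = 52/9)
29236 - w(S(3*(-3))) = 29236 - 1*52/9 = 29236 - 52/9 = 263072/9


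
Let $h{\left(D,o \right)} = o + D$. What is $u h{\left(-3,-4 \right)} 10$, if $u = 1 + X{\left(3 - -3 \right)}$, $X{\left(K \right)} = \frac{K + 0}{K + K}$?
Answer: $-105$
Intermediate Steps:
$X{\left(K \right)} = \frac{1}{2}$ ($X{\left(K \right)} = \frac{K}{2 K} = K \frac{1}{2 K} = \frac{1}{2}$)
$h{\left(D,o \right)} = D + o$
$u = \frac{3}{2}$ ($u = 1 + \frac{1}{2} = \frac{3}{2} \approx 1.5$)
$u h{\left(-3,-4 \right)} 10 = \frac{3 \left(-3 - 4\right)}{2} \cdot 10 = \frac{3}{2} \left(-7\right) 10 = \left(- \frac{21}{2}\right) 10 = -105$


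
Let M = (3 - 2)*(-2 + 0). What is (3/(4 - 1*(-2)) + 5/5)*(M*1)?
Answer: -3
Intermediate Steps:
M = -2 (M = 1*(-2) = -2)
(3/(4 - 1*(-2)) + 5/5)*(M*1) = (3/(4 - 1*(-2)) + 5/5)*(-2*1) = (3/(4 + 2) + 5*(⅕))*(-2) = (3/6 + 1)*(-2) = (3*(⅙) + 1)*(-2) = (½ + 1)*(-2) = (3/2)*(-2) = -3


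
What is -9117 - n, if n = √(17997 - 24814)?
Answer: -9117 - I*√6817 ≈ -9117.0 - 82.565*I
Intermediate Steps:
n = I*√6817 (n = √(-6817) = I*√6817 ≈ 82.565*I)
-9117 - n = -9117 - I*√6817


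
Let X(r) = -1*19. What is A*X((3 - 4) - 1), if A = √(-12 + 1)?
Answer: -19*I*√11 ≈ -63.016*I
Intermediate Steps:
X(r) = -19
A = I*√11 (A = √(-11) = I*√11 ≈ 3.3166*I)
A*X((3 - 4) - 1) = (I*√11)*(-19) = -19*I*√11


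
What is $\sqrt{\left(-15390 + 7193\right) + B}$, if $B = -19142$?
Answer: $i \sqrt{27339} \approx 165.35 i$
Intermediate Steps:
$\sqrt{\left(-15390 + 7193\right) + B} = \sqrt{\left(-15390 + 7193\right) - 19142} = \sqrt{-8197 - 19142} = \sqrt{-27339} = i \sqrt{27339}$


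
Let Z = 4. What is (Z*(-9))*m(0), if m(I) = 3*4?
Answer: -432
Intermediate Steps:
m(I) = 12
(Z*(-9))*m(0) = (4*(-9))*12 = -36*12 = -432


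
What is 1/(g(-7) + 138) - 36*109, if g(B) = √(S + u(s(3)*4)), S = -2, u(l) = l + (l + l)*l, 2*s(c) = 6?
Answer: -36779583/9373 - √298/18746 ≈ -3924.0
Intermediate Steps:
s(c) = 3 (s(c) = (½)*6 = 3)
u(l) = l + 2*l² (u(l) = l + (2*l)*l = l + 2*l²)
g(B) = √298 (g(B) = √(-2 + (3*4)*(1 + 2*(3*4))) = √(-2 + 12*(1 + 2*12)) = √(-2 + 12*(1 + 24)) = √(-2 + 12*25) = √(-2 + 300) = √298)
1/(g(-7) + 138) - 36*109 = 1/(√298 + 138) - 36*109 = 1/(138 + √298) - 3924 = -3924 + 1/(138 + √298)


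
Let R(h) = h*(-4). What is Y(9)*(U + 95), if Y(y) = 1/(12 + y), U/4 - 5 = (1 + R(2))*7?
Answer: -27/7 ≈ -3.8571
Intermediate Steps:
R(h) = -4*h
U = -176 (U = 20 + 4*((1 - 4*2)*7) = 20 + 4*((1 - 8)*7) = 20 + 4*(-7*7) = 20 + 4*(-49) = 20 - 196 = -176)
Y(9)*(U + 95) = (-176 + 95)/(12 + 9) = -81/21 = (1/21)*(-81) = -27/7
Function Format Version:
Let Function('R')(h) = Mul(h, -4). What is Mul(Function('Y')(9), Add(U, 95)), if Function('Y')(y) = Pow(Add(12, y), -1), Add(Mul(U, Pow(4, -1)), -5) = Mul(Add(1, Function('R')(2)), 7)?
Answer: Rational(-27, 7) ≈ -3.8571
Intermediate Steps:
Function('R')(h) = Mul(-4, h)
U = -176 (U = Add(20, Mul(4, Mul(Add(1, Mul(-4, 2)), 7))) = Add(20, Mul(4, Mul(Add(1, -8), 7))) = Add(20, Mul(4, Mul(-7, 7))) = Add(20, Mul(4, -49)) = Add(20, -196) = -176)
Mul(Function('Y')(9), Add(U, 95)) = Mul(Pow(Add(12, 9), -1), Add(-176, 95)) = Mul(Pow(21, -1), -81) = Mul(Rational(1, 21), -81) = Rational(-27, 7)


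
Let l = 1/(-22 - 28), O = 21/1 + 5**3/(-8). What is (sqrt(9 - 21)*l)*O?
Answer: -43*I*sqrt(3)/200 ≈ -0.37239*I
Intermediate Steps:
O = 43/8 (O = 21*1 + 125*(-1/8) = 21 - 125/8 = 43/8 ≈ 5.3750)
l = -1/50 (l = 1/(-50) = -1/50 ≈ -0.020000)
(sqrt(9 - 21)*l)*O = (sqrt(9 - 21)*(-1/50))*(43/8) = (sqrt(-12)*(-1/50))*(43/8) = ((2*I*sqrt(3))*(-1/50))*(43/8) = -I*sqrt(3)/25*(43/8) = -43*I*sqrt(3)/200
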